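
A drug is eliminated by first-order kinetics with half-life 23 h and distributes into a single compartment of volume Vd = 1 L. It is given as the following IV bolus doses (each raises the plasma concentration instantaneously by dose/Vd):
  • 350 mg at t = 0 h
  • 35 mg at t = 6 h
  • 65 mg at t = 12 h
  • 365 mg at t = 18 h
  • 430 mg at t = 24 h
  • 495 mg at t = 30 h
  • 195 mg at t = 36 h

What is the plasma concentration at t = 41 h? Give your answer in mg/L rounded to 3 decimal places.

1104.212 mg/L

k = ln 2 / 23 = 0.03014 per h
Dose 1 (350 mg at t=0 h): 350·exp(−0.03014·41) = 101.730 mg/L
Dose 2 (35 mg at t=6 h): 35·exp(−0.03014·35) = 12.189 mg/L
Dose 3 (65 mg at t=12 h): 65·exp(−0.03014·29) = 27.124 mg/L
Dose 4 (365 mg at t=18 h): 365·exp(−0.03014·23) = 182.500 mg/L
Dose 5 (430 mg at t=24 h): 430·exp(−0.03014·17) = 257.613 mg/L
Dose 6 (495 mg at t=30 h): 495·exp(−0.03014·11) = 355.332 mg/L
Dose 7 (195 mg at t=36 h): 195·exp(−0.03014·5) = 167.723 mg/L
C(41) = 101.730 + 12.189 + 27.124 + 182.500 + 257.613 + 355.332 + 167.723 = 1104.212 mg/L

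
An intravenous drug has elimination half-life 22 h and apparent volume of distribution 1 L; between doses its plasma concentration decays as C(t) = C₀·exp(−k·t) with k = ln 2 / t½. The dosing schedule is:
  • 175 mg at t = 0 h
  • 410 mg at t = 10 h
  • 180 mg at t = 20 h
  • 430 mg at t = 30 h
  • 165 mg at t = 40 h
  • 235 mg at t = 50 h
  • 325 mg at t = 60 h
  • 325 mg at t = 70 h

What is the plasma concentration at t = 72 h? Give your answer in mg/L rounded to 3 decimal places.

k = ln 2 / 22 = 0.03151 per h
Dose 1 (175 mg at t=0 h): 175·exp(−0.03151·72) = 18.107 mg/L
Dose 2 (410 mg at t=10 h): 410·exp(−0.03151·62) = 58.134 mg/L
Dose 3 (180 mg at t=20 h): 180·exp(−0.03151·52) = 34.974 mg/L
Dose 4 (430 mg at t=30 h): 430·exp(−0.03151·42) = 114.492 mg/L
Dose 5 (165 mg at t=40 h): 165·exp(−0.03151·32) = 60.204 mg/L
Dose 6 (235 mg at t=50 h): 235·exp(−0.03151·22) = 117.500 mg/L
Dose 7 (325 mg at t=60 h): 325·exp(−0.03151·12) = 222.682 mg/L
Dose 8 (325 mg at t=70 h): 325·exp(−0.03151·2) = 305.153 mg/L
C(72) = 18.107 + 58.134 + 34.974 + 114.492 + 60.204 + 117.500 + 222.682 + 305.153 = 931.245 mg/L

931.245 mg/L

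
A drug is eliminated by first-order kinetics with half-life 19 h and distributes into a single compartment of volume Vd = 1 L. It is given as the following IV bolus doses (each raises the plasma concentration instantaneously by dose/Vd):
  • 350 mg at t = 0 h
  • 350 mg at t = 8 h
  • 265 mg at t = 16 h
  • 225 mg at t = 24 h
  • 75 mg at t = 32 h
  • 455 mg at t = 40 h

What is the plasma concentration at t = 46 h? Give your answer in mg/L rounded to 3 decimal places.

752.948 mg/L

k = ln 2 / 19 = 0.03648 per h
Dose 1 (350 mg at t=0 h): 350·exp(−0.03648·46) = 65.352 mg/L
Dose 2 (350 mg at t=8 h): 350·exp(−0.03648·38) = 87.500 mg/L
Dose 3 (265 mg at t=16 h): 265·exp(−0.03648·30) = 88.702 mg/L
Dose 4 (225 mg at t=24 h): 225·exp(−0.03648·22) = 100.837 mg/L
Dose 5 (75 mg at t=32 h): 75·exp(−0.03648·14) = 45.004 mg/L
Dose 6 (455 mg at t=40 h): 455·exp(−0.03648·6) = 365.552 mg/L
C(46) = 65.352 + 87.500 + 88.702 + 100.837 + 45.004 + 365.552 = 752.948 mg/L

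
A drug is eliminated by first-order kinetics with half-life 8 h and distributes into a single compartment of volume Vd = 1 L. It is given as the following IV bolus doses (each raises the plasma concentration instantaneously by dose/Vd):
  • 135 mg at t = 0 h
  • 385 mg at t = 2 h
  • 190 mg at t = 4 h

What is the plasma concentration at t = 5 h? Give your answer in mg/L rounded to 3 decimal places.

k = ln 2 / 8 = 0.08664 per h
Dose 1 (135 mg at t=0 h): 135·exp(−0.08664·5) = 87.537 mg/L
Dose 2 (385 mg at t=2 h): 385·exp(−0.08664·3) = 296.876 mg/L
Dose 3 (190 mg at t=4 h): 190·exp(−0.08664·1) = 174.231 mg/L
C(5) = 87.537 + 296.876 + 174.231 = 558.643 mg/L

558.643 mg/L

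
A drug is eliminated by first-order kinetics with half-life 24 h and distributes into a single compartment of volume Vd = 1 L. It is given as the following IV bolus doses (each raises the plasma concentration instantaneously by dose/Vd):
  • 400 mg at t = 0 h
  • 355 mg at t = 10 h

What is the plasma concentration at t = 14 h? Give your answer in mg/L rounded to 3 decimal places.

k = ln 2 / 24 = 0.02888 per h
Dose 1 (400 mg at t=0 h): 400·exp(−0.02888·14) = 266.968 mg/L
Dose 2 (355 mg at t=10 h): 355·exp(−0.02888·4) = 316.269 mg/L
C(14) = 266.968 + 316.269 = 583.237 mg/L

583.237 mg/L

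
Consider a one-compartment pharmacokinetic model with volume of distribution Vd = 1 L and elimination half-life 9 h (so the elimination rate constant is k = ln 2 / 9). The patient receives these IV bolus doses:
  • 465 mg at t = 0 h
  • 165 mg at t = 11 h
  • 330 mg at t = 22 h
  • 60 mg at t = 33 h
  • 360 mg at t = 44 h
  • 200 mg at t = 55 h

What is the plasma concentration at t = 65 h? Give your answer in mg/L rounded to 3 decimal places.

186.846 mg/L

k = ln 2 / 9 = 0.07702 per h
Dose 1 (465 mg at t=0 h): 465·exp(−0.07702·65) = 3.114 mg/L
Dose 2 (165 mg at t=11 h): 165·exp(−0.07702·54) = 2.578 mg/L
Dose 3 (330 mg at t=22 h): 330·exp(−0.07702·43) = 12.030 mg/L
Dose 4 (60 mg at t=33 h): 60·exp(−0.07702·32) = 5.103 mg/L
Dose 5 (360 mg at t=44 h): 360·exp(−0.07702·21) = 71.433 mg/L
Dose 6 (200 mg at t=55 h): 200·exp(−0.07702·10) = 92.587 mg/L
C(65) = 3.114 + 2.578 + 12.030 + 5.103 + 71.433 + 92.587 = 186.846 mg/L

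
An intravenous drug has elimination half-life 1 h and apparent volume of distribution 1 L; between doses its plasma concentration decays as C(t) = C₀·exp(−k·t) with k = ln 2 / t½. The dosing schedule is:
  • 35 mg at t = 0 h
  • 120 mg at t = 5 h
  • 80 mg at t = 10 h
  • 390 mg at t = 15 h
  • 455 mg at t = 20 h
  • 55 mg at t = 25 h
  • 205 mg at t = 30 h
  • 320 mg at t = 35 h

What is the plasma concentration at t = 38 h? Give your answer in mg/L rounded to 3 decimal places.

40.809 mg/L

k = ln 2 / 1 = 0.69315 per h
Dose 1 (35 mg at t=0 h): 35·exp(−0.69315·38) = 0.000 mg/L
Dose 2 (120 mg at t=5 h): 120·exp(−0.69315·33) = 0.000 mg/L
Dose 3 (80 mg at t=10 h): 80·exp(−0.69315·28) = 0.000 mg/L
Dose 4 (390 mg at t=15 h): 390·exp(−0.69315·23) = 0.000 mg/L
Dose 5 (455 mg at t=20 h): 455·exp(−0.69315·18) = 0.002 mg/L
Dose 6 (55 mg at t=25 h): 55·exp(−0.69315·13) = 0.007 mg/L
Dose 7 (205 mg at t=30 h): 205·exp(−0.69315·8) = 0.801 mg/L
Dose 8 (320 mg at t=35 h): 320·exp(−0.69315·3) = 40.000 mg/L
C(38) = 0.000 + 0.000 + 0.000 + 0.000 + 0.002 + 0.007 + 0.801 + 40.000 = 40.809 mg/L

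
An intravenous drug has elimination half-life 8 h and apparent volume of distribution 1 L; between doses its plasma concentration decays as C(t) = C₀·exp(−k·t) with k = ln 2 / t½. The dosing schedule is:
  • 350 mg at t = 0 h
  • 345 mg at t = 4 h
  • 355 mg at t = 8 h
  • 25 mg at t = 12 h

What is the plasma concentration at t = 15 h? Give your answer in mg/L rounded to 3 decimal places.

k = ln 2 / 8 = 0.08664 per h
Dose 1 (350 mg at t=0 h): 350·exp(−0.08664·15) = 95.419 mg/L
Dose 2 (345 mg at t=4 h): 345·exp(−0.08664·11) = 133.016 mg/L
Dose 3 (355 mg at t=8 h): 355·exp(−0.08664·7) = 193.565 mg/L
Dose 4 (25 mg at t=12 h): 25·exp(−0.08664·3) = 19.278 mg/L
C(15) = 95.419 + 133.016 + 193.565 + 19.278 = 441.278 mg/L

441.278 mg/L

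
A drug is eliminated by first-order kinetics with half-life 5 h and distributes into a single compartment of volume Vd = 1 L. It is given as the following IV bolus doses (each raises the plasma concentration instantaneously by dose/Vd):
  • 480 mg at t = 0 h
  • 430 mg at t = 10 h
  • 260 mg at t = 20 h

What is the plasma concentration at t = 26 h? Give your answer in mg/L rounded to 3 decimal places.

173.022 mg/L

k = ln 2 / 5 = 0.13863 per h
Dose 1 (480 mg at t=0 h): 480·exp(−0.13863·26) = 13.058 mg/L
Dose 2 (430 mg at t=10 h): 430·exp(−0.13863·16) = 46.792 mg/L
Dose 3 (260 mg at t=20 h): 260·exp(−0.13863·6) = 113.172 mg/L
C(26) = 13.058 + 46.792 + 113.172 = 173.022 mg/L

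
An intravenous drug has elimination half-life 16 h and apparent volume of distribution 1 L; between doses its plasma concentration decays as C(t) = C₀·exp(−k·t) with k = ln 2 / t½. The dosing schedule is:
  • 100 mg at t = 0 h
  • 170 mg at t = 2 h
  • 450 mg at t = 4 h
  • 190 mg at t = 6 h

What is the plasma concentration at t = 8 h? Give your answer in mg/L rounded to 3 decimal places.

k = ln 2 / 16 = 0.04332 per h
Dose 1 (100 mg at t=0 h): 100·exp(−0.04332·8) = 70.711 mg/L
Dose 2 (170 mg at t=2 h): 170·exp(−0.04332·6) = 131.088 mg/L
Dose 3 (450 mg at t=4 h): 450·exp(−0.04332·4) = 378.403 mg/L
Dose 4 (190 mg at t=6 h): 190·exp(−0.04332·2) = 174.231 mg/L
C(8) = 70.711 + 131.088 + 378.403 + 174.231 = 754.433 mg/L

754.433 mg/L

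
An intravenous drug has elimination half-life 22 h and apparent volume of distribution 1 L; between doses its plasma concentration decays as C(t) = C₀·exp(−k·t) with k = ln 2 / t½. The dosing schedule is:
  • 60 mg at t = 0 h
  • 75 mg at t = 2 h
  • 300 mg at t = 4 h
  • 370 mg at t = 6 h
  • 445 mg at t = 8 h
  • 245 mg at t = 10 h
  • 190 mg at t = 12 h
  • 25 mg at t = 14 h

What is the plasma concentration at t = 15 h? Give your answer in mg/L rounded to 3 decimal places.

1341.280 mg/L

k = ln 2 / 22 = 0.03151 per h
Dose 1 (60 mg at t=0 h): 60·exp(−0.03151·15) = 37.403 mg/L
Dose 2 (75 mg at t=2 h): 75·exp(−0.03151·13) = 49.794 mg/L
Dose 3 (300 mg at t=4 h): 300·exp(−0.03151·11) = 212.132 mg/L
Dose 4 (370 mg at t=6 h): 370·exp(−0.03151·9) = 278.646 mg/L
Dose 5 (445 mg at t=8 h): 445·exp(−0.03151·7) = 356.926 mg/L
Dose 6 (245 mg at t=10 h): 245·exp(−0.03151·5) = 209.291 mg/L
Dose 7 (190 mg at t=12 h): 190·exp(−0.03151·3) = 172.864 mg/L
Dose 8 (25 mg at t=14 h): 25·exp(−0.03151·1) = 24.225 mg/L
C(15) = 37.403 + 49.794 + 212.132 + 278.646 + 356.926 + 209.291 + 172.864 + 24.225 = 1341.280 mg/L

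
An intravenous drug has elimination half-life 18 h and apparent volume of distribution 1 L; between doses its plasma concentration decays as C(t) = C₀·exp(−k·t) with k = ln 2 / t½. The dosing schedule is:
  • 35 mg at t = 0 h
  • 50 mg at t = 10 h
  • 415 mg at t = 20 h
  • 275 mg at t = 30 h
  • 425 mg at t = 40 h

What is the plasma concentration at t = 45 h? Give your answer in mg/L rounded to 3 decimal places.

k = ln 2 / 18 = 0.03851 per h
Dose 1 (35 mg at t=0 h): 35·exp(−0.03851·45) = 6.187 mg/L
Dose 2 (50 mg at t=10 h): 50·exp(−0.03851·35) = 12.991 mg/L
Dose 3 (415 mg at t=20 h): 415·exp(−0.03851·25) = 158.471 mg/L
Dose 4 (275 mg at t=30 h): 275·exp(−0.03851·15) = 154.339 mg/L
Dose 5 (425 mg at t=40 h): 425·exp(−0.03851·5) = 350.566 mg/L
C(45) = 6.187 + 12.991 + 158.471 + 154.339 + 350.566 = 682.554 mg/L

682.554 mg/L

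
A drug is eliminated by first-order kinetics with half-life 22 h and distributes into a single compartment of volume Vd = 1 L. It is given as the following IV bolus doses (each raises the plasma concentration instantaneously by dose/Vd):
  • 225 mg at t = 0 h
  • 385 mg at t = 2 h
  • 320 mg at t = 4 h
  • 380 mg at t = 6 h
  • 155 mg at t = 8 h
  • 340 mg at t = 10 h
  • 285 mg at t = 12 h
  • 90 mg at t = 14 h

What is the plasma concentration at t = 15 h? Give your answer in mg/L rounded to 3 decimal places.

1669.594 mg/L

k = ln 2 / 22 = 0.03151 per h
Dose 1 (225 mg at t=0 h): 225·exp(−0.03151·15) = 140.260 mg/L
Dose 2 (385 mg at t=2 h): 385·exp(−0.03151·13) = 255.611 mg/L
Dose 3 (320 mg at t=4 h): 320·exp(−0.03151·11) = 226.274 mg/L
Dose 4 (380 mg at t=6 h): 380·exp(−0.03151·9) = 286.177 mg/L
Dose 5 (155 mg at t=8 h): 155·exp(−0.03151·7) = 124.322 mg/L
Dose 6 (340 mg at t=10 h): 340·exp(−0.03151·5) = 290.444 mg/L
Dose 7 (285 mg at t=12 h): 285·exp(−0.03151·3) = 259.296 mg/L
Dose 8 (90 mg at t=14 h): 90·exp(−0.03151·1) = 87.209 mg/L
C(15) = 140.260 + 255.611 + 226.274 + 286.177 + 124.322 + 290.444 + 259.296 + 87.209 = 1669.594 mg/L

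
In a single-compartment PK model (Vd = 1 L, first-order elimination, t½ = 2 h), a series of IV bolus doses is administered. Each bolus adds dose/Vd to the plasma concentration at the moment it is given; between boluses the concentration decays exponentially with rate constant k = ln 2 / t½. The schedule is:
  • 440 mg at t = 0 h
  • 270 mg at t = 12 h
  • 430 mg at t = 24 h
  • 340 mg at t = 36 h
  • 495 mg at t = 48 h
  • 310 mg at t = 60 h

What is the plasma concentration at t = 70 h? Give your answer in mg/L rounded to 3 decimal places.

9.932 mg/L

k = ln 2 / 2 = 0.34657 per h
Dose 1 (440 mg at t=0 h): 440·exp(−0.34657·70) = 0.000 mg/L
Dose 2 (270 mg at t=12 h): 270·exp(−0.34657·58) = 0.000 mg/L
Dose 3 (430 mg at t=24 h): 430·exp(−0.34657·46) = 0.000 mg/L
Dose 4 (340 mg at t=36 h): 340·exp(−0.34657·34) = 0.003 mg/L
Dose 5 (495 mg at t=48 h): 495·exp(−0.34657·22) = 0.242 mg/L
Dose 6 (310 mg at t=60 h): 310·exp(−0.34657·10) = 9.688 mg/L
C(70) = 0.000 + 0.000 + 0.000 + 0.003 + 0.242 + 9.688 = 9.932 mg/L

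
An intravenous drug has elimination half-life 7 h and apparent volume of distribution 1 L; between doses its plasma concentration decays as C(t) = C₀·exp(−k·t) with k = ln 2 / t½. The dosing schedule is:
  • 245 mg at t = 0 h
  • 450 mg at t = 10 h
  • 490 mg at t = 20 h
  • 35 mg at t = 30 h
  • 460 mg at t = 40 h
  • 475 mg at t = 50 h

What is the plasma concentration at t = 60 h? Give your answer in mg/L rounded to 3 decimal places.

k = ln 2 / 7 = 0.09902 per h
Dose 1 (245 mg at t=0 h): 245·exp(−0.09902·60) = 0.644 mg/L
Dose 2 (450 mg at t=10 h): 450·exp(−0.09902·50) = 3.184 mg/L
Dose 3 (490 mg at t=20 h): 490·exp(−0.09902·40) = 9.333 mg/L
Dose 4 (35 mg at t=30 h): 35·exp(−0.09902·30) = 1.794 mg/L
Dose 5 (460 mg at t=40 h): 460·exp(−0.09902·20) = 63.485 mg/L
Dose 6 (475 mg at t=50 h): 475·exp(−0.09902·10) = 176.462 mg/L
C(60) = 0.644 + 3.184 + 9.333 + 1.794 + 63.485 + 176.462 = 254.903 mg/L

254.903 mg/L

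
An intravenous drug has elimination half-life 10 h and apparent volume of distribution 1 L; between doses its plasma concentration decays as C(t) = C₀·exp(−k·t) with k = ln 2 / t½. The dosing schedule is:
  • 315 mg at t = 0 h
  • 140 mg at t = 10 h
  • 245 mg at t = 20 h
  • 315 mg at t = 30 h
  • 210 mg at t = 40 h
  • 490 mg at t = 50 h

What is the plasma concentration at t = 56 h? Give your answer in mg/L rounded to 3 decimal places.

476.981 mg/L

k = ln 2 / 10 = 0.06931 per h
Dose 1 (315 mg at t=0 h): 315·exp(−0.06931·56) = 6.494 mg/L
Dose 2 (140 mg at t=10 h): 140·exp(−0.06931·46) = 5.773 mg/L
Dose 3 (245 mg at t=20 h): 245·exp(−0.06931·36) = 20.205 mg/L
Dose 4 (315 mg at t=30 h): 315·exp(−0.06931·26) = 51.956 mg/L
Dose 5 (210 mg at t=40 h): 210·exp(−0.06931·16) = 69.274 mg/L
Dose 6 (490 mg at t=50 h): 490·exp(−0.06931·6) = 323.279 mg/L
C(56) = 6.494 + 5.773 + 20.205 + 51.956 + 69.274 + 323.279 = 476.981 mg/L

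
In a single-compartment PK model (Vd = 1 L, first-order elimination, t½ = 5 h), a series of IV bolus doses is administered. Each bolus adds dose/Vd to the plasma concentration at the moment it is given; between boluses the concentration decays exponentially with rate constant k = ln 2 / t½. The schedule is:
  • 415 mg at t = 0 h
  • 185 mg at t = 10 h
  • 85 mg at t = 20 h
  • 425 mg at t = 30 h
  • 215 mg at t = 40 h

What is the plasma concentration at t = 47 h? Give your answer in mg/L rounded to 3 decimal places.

k = ln 2 / 5 = 0.13863 per h
Dose 1 (415 mg at t=0 h): 415·exp(−0.13863·47) = 0.614 mg/L
Dose 2 (185 mg at t=10 h): 185·exp(−0.13863·37) = 1.095 mg/L
Dose 3 (85 mg at t=20 h): 85·exp(−0.13863·27) = 2.013 mg/L
Dose 4 (425 mg at t=30 h): 425·exp(−0.13863·17) = 40.261 mg/L
Dose 5 (215 mg at t=40 h): 215·exp(−0.13863·7) = 81.470 mg/L
C(47) = 0.614 + 1.095 + 2.013 + 40.261 + 81.470 = 125.454 mg/L

125.454 mg/L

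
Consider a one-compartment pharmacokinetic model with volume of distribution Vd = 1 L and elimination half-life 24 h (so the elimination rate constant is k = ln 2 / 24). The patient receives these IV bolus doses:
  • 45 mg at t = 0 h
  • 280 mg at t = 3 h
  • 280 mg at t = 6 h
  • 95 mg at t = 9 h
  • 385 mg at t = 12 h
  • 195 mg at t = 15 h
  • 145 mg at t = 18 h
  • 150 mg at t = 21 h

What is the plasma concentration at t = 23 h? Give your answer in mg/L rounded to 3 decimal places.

1117.145 mg/L

k = ln 2 / 24 = 0.02888 per h
Dose 1 (45 mg at t=0 h): 45·exp(−0.02888·23) = 23.159 mg/L
Dose 2 (280 mg at t=3 h): 280·exp(−0.02888·20) = 157.145 mg/L
Dose 3 (280 mg at t=6 h): 280·exp(−0.02888·17) = 171.367 mg/L
Dose 4 (95 mg at t=9 h): 95·exp(−0.02888·14) = 63.405 mg/L
Dose 5 (385 mg at t=12 h): 385·exp(−0.02888·11) = 280.213 mg/L
Dose 6 (195 mg at t=15 h): 195·exp(−0.02888·8) = 154.772 mg/L
Dose 7 (145 mg at t=18 h): 145·exp(−0.02888·5) = 125.503 mg/L
Dose 8 (150 mg at t=21 h): 150·exp(−0.02888·2) = 141.581 mg/L
C(23) = 23.159 + 157.145 + 171.367 + 63.405 + 280.213 + 154.772 + 125.503 + 141.581 = 1117.145 mg/L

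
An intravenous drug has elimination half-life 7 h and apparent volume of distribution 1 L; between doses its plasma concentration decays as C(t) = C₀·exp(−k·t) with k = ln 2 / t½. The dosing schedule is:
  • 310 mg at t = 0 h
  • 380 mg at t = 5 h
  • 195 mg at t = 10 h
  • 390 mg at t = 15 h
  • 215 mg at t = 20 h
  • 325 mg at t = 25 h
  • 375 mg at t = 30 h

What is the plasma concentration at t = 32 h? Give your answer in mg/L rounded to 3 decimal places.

k = ln 2 / 7 = 0.09902 per h
Dose 1 (310 mg at t=0 h): 310·exp(−0.09902·32) = 13.038 mg/L
Dose 2 (380 mg at t=5 h): 380·exp(−0.09902·27) = 26.222 mg/L
Dose 3 (195 mg at t=10 h): 195·exp(−0.09902·22) = 22.077 mg/L
Dose 4 (390 mg at t=15 h): 390·exp(−0.09902·17) = 72.442 mg/L
Dose 5 (215 mg at t=20 h): 215·exp(−0.09902·12) = 65.522 mg/L
Dose 6 (325 mg at t=25 h): 325·exp(−0.09902·7) = 162.500 mg/L
Dose 7 (375 mg at t=30 h): 375·exp(−0.09902·2) = 307.626 mg/L
C(32) = 13.038 + 26.222 + 22.077 + 72.442 + 65.522 + 162.500 + 307.626 = 669.428 mg/L

669.428 mg/L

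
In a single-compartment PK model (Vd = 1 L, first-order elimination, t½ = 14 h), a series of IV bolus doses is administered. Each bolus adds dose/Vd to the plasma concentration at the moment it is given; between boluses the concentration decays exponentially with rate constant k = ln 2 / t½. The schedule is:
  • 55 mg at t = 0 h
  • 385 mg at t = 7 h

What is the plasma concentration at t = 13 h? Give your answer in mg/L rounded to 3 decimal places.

314.950 mg/L

k = ln 2 / 14 = 0.04951 per h
Dose 1 (55 mg at t=0 h): 55·exp(−0.04951·13) = 28.896 mg/L
Dose 2 (385 mg at t=7 h): 385·exp(−0.04951·6) = 286.054 mg/L
C(13) = 28.896 + 286.054 = 314.950 mg/L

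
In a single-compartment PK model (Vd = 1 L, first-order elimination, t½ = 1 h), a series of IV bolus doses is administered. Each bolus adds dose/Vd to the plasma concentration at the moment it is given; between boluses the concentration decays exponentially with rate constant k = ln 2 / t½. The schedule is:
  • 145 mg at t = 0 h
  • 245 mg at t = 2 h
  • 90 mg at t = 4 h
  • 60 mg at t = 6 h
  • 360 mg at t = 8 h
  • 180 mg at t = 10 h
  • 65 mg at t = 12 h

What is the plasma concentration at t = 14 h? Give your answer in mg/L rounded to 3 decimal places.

k = ln 2 / 1 = 0.69315 per h
Dose 1 (145 mg at t=0 h): 145·exp(−0.69315·14) = 0.009 mg/L
Dose 2 (245 mg at t=2 h): 245·exp(−0.69315·12) = 0.060 mg/L
Dose 3 (90 mg at t=4 h): 90·exp(−0.69315·10) = 0.088 mg/L
Dose 4 (60 mg at t=6 h): 60·exp(−0.69315·8) = 0.234 mg/L
Dose 5 (360 mg at t=8 h): 360·exp(−0.69315·6) = 5.625 mg/L
Dose 6 (180 mg at t=10 h): 180·exp(−0.69315·4) = 11.250 mg/L
Dose 7 (65 mg at t=12 h): 65·exp(−0.69315·2) = 16.250 mg/L
C(14) = 0.009 + 0.060 + 0.088 + 0.234 + 5.625 + 11.250 + 16.250 = 33.516 mg/L

33.516 mg/L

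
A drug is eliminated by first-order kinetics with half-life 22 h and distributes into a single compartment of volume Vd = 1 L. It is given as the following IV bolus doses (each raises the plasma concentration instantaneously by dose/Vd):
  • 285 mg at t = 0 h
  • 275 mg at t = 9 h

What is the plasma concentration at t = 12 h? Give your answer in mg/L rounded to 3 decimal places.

445.473 mg/L

k = ln 2 / 22 = 0.03151 per h
Dose 1 (285 mg at t=0 h): 285·exp(−0.03151·12) = 195.275 mg/L
Dose 2 (275 mg at t=9 h): 275·exp(−0.03151·3) = 250.198 mg/L
C(12) = 195.275 + 250.198 = 445.473 mg/L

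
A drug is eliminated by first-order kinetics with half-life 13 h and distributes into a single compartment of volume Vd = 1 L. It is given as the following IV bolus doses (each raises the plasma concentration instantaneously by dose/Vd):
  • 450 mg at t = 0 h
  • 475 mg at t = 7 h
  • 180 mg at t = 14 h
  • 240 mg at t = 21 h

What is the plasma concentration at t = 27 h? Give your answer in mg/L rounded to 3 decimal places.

k = ln 2 / 13 = 0.05332 per h
Dose 1 (450 mg at t=0 h): 450·exp(−0.05332·27) = 106.659 mg/L
Dose 2 (475 mg at t=7 h): 475·exp(−0.05332·20) = 163.520 mg/L
Dose 3 (180 mg at t=14 h): 180·exp(−0.05332·13) = 90.000 mg/L
Dose 4 (240 mg at t=21 h): 240·exp(−0.05332·6) = 174.291 mg/L
C(27) = 106.659 + 163.520 + 90.000 + 174.291 = 534.469 mg/L

534.469 mg/L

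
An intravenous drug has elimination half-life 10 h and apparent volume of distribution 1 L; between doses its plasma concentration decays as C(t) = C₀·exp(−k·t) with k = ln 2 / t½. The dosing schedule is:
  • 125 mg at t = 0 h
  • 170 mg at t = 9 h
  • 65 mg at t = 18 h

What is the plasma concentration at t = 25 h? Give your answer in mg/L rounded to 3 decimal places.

k = ln 2 / 10 = 0.06931 per h
Dose 1 (125 mg at t=0 h): 125·exp(−0.06931·25) = 22.097 mg/L
Dose 2 (170 mg at t=9 h): 170·exp(−0.06931·16) = 56.079 mg/L
Dose 3 (65 mg at t=18 h): 65·exp(−0.06931·7) = 40.012 mg/L
C(25) = 22.097 + 56.079 + 40.012 = 118.188 mg/L

118.188 mg/L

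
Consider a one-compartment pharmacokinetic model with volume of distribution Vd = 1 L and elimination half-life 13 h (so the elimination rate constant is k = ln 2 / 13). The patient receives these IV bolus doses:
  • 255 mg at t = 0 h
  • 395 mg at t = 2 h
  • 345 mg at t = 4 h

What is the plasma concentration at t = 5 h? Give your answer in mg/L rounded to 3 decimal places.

859.024 mg/L

k = ln 2 / 13 = 0.05332 per h
Dose 1 (255 mg at t=0 h): 255·exp(−0.05332·5) = 195.326 mg/L
Dose 2 (395 mg at t=2 h): 395·exp(−0.05332·3) = 336.611 mg/L
Dose 3 (345 mg at t=4 h): 345·exp(−0.05332·1) = 327.087 mg/L
C(5) = 195.326 + 336.611 + 327.087 = 859.024 mg/L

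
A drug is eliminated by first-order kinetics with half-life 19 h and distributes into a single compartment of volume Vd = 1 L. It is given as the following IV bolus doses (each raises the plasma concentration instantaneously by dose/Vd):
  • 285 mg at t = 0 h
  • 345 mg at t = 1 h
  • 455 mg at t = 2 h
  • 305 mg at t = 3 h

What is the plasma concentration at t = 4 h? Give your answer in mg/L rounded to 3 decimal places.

1272.596 mg/L

k = ln 2 / 19 = 0.03648 per h
Dose 1 (285 mg at t=0 h): 285·exp(−0.03648·4) = 246.303 mg/L
Dose 2 (345 mg at t=1 h): 345·exp(−0.03648·3) = 309.235 mg/L
Dose 3 (455 mg at t=2 h): 455·exp(−0.03648·2) = 422.984 mg/L
Dose 4 (305 mg at t=3 h): 305·exp(−0.03648·1) = 294.074 mg/L
C(4) = 246.303 + 309.235 + 422.984 + 294.074 = 1272.596 mg/L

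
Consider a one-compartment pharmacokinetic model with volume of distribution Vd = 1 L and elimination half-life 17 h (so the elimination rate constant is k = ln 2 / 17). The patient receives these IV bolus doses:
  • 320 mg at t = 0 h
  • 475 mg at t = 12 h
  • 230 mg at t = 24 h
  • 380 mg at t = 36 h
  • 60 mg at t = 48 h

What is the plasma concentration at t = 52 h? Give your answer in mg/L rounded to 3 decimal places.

k = ln 2 / 17 = 0.04077 per h
Dose 1 (320 mg at t=0 h): 320·exp(−0.04077·52) = 38.402 mg/L
Dose 2 (475 mg at t=12 h): 475·exp(−0.04077·40) = 92.980 mg/L
Dose 3 (230 mg at t=24 h): 230·exp(−0.04077·28) = 73.437 mg/L
Dose 4 (380 mg at t=36 h): 380·exp(−0.04077·16) = 197.907 mg/L
Dose 5 (60 mg at t=48 h): 60·exp(−0.04077·4) = 50.971 mg/L
C(52) = 38.402 + 92.980 + 73.437 + 197.907 + 50.971 = 453.696 mg/L

453.696 mg/L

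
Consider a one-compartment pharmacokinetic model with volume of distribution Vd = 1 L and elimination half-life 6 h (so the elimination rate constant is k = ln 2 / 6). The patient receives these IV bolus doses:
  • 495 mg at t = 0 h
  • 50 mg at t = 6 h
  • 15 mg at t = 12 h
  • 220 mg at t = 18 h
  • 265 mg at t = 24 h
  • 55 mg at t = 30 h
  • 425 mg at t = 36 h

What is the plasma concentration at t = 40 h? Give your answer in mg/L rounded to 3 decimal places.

350.563 mg/L

k = ln 2 / 6 = 0.11552 per h
Dose 1 (495 mg at t=0 h): 495·exp(−0.11552·40) = 4.872 mg/L
Dose 2 (50 mg at t=6 h): 50·exp(−0.11552·34) = 0.984 mg/L
Dose 3 (15 mg at t=12 h): 15·exp(−0.11552·28) = 0.591 mg/L
Dose 4 (220 mg at t=18 h): 220·exp(−0.11552·22) = 17.324 mg/L
Dose 5 (265 mg at t=24 h): 265·exp(−0.11552·16) = 41.735 mg/L
Dose 6 (55 mg at t=30 h): 55·exp(−0.11552·10) = 17.324 mg/L
Dose 7 (425 mg at t=36 h): 425·exp(−0.11552·4) = 267.733 mg/L
C(40) = 4.872 + 0.984 + 0.591 + 17.324 + 41.735 + 17.324 + 267.733 = 350.563 mg/L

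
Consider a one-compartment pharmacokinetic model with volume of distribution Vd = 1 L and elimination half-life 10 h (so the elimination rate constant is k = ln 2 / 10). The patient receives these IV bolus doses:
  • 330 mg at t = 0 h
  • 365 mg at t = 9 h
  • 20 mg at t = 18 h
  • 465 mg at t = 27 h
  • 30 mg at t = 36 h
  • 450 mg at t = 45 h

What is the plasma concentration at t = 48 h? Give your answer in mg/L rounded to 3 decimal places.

k = ln 2 / 10 = 0.06931 per h
Dose 1 (330 mg at t=0 h): 330·exp(−0.06931·48) = 11.846 mg/L
Dose 2 (365 mg at t=9 h): 365·exp(−0.06931·39) = 24.450 mg/L
Dose 3 (20 mg at t=18 h): 20·exp(−0.06931·30) = 2.500 mg/L
Dose 4 (465 mg at t=27 h): 465·exp(−0.06931·21) = 108.465 mg/L
Dose 5 (30 mg at t=36 h): 30·exp(−0.06931·12) = 13.058 mg/L
Dose 6 (450 mg at t=45 h): 450·exp(−0.06931·3) = 365.514 mg/L
C(48) = 11.846 + 24.450 + 2.500 + 108.465 + 13.058 + 365.514 = 525.833 mg/L

525.833 mg/L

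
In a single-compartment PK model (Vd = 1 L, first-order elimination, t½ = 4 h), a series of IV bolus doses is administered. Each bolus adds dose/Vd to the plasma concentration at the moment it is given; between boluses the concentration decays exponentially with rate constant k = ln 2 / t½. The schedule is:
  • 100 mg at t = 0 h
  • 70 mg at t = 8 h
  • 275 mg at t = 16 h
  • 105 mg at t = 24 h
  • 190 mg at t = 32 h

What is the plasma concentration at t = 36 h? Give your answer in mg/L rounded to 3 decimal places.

k = ln 2 / 4 = 0.17329 per h
Dose 1 (100 mg at t=0 h): 100·exp(−0.17329·36) = 0.195 mg/L
Dose 2 (70 mg at t=8 h): 70·exp(−0.17329·28) = 0.547 mg/L
Dose 3 (275 mg at t=16 h): 275·exp(−0.17329·20) = 8.594 mg/L
Dose 4 (105 mg at t=24 h): 105·exp(−0.17329·12) = 13.125 mg/L
Dose 5 (190 mg at t=32 h): 190·exp(−0.17329·4) = 95.000 mg/L
C(36) = 0.195 + 0.547 + 8.594 + 13.125 + 95.000 = 117.461 mg/L

117.461 mg/L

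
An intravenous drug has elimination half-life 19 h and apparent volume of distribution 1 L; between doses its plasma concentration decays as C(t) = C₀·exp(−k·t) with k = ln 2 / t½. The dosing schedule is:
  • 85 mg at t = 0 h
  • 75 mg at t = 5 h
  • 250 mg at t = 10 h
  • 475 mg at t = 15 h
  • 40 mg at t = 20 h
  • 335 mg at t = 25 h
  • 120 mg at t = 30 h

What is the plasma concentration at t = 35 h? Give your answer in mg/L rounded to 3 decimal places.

k = ln 2 / 19 = 0.03648 per h
Dose 1 (85 mg at t=0 h): 85·exp(−0.03648·35) = 23.708 mg/L
Dose 2 (75 mg at t=5 h): 75·exp(−0.03648·30) = 25.104 mg/L
Dose 3 (250 mg at t=10 h): 250·exp(−0.03648·25) = 100.426 mg/L
Dose 4 (475 mg at t=15 h): 475·exp(−0.03648·20) = 228.992 mg/L
Dose 5 (40 mg at t=20 h): 40·exp(−0.03648·15) = 23.142 mg/L
Dose 6 (335 mg at t=25 h): 335·exp(−0.03648·10) = 232.599 mg/L
Dose 7 (120 mg at t=30 h): 120·exp(−0.03648·5) = 99.991 mg/L
C(35) = 23.708 + 25.104 + 100.426 + 228.992 + 23.142 + 232.599 + 99.991 = 733.963 mg/L

733.963 mg/L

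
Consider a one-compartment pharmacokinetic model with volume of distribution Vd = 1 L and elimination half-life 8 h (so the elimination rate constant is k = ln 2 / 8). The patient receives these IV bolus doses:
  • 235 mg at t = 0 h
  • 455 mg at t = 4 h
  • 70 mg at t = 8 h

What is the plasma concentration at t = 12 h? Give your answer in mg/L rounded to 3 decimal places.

k = ln 2 / 8 = 0.08664 per h
Dose 1 (235 mg at t=0 h): 235·exp(−0.08664·12) = 83.085 mg/L
Dose 2 (455 mg at t=4 h): 455·exp(−0.08664·8) = 227.500 mg/L
Dose 3 (70 mg at t=8 h): 70·exp(−0.08664·4) = 49.497 mg/L
C(12) = 83.085 + 227.500 + 49.497 = 360.083 mg/L

360.083 mg/L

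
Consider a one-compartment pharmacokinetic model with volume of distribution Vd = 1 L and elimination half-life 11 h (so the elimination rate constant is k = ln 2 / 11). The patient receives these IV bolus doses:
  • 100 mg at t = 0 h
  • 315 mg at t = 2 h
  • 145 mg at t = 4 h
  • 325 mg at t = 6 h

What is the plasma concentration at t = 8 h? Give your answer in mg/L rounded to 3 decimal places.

k = ln 2 / 11 = 0.06301 per h
Dose 1 (100 mg at t=0 h): 100·exp(−0.06301·8) = 60.404 mg/L
Dose 2 (315 mg at t=2 h): 315·exp(−0.06301·6) = 215.830 mg/L
Dose 3 (145 mg at t=4 h): 145·exp(−0.06301·4) = 112.694 mg/L
Dose 4 (325 mg at t=6 h): 325·exp(−0.06301·2) = 286.517 mg/L
C(8) = 60.404 + 215.830 + 112.694 + 286.517 = 675.446 mg/L

675.446 mg/L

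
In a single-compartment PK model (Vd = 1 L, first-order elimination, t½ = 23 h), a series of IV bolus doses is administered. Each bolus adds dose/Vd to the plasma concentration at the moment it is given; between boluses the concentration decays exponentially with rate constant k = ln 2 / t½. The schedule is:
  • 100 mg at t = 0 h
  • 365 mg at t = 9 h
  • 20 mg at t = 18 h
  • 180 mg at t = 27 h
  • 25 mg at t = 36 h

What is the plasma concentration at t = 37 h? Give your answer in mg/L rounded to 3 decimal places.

358.465 mg/L

k = ln 2 / 23 = 0.03014 per h
Dose 1 (100 mg at t=0 h): 100·exp(−0.03014·37) = 32.789 mg/L
Dose 2 (365 mg at t=9 h): 365·exp(−0.03014·28) = 156.972 mg/L
Dose 3 (20 mg at t=18 h): 20·exp(−0.03014·19) = 11.281 mg/L
Dose 4 (180 mg at t=27 h): 180·exp(−0.03014·10) = 133.165 mg/L
Dose 5 (25 mg at t=36 h): 25·exp(−0.03014·1) = 24.258 mg/L
C(37) = 32.789 + 156.972 + 11.281 + 133.165 + 24.258 = 358.465 mg/L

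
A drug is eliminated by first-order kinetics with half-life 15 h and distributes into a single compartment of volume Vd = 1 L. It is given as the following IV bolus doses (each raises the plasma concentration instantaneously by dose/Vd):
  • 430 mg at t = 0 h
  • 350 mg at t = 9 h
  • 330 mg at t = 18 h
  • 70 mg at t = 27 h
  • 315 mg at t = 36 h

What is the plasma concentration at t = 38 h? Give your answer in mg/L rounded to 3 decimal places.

626.175 mg/L

k = ln 2 / 15 = 0.04621 per h
Dose 1 (430 mg at t=0 h): 430·exp(−0.04621·38) = 74.278 mg/L
Dose 2 (350 mg at t=9 h): 350·exp(−0.04621·29) = 91.638 mg/L
Dose 3 (330 mg at t=18 h): 330·exp(−0.04621·20) = 130.961 mg/L
Dose 4 (70 mg at t=27 h): 70·exp(−0.04621·11) = 42.106 mg/L
Dose 5 (315 mg at t=36 h): 315·exp(−0.04621·2) = 287.193 mg/L
C(38) = 74.278 + 91.638 + 130.961 + 42.106 + 287.193 = 626.175 mg/L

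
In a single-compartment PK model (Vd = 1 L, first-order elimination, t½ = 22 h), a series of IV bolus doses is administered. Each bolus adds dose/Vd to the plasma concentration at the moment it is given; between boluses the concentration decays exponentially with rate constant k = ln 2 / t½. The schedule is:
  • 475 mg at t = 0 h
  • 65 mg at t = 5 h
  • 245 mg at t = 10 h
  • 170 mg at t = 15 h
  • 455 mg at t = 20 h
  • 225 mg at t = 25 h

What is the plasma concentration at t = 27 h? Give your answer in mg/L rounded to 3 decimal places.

k = ln 2 / 22 = 0.03151 per h
Dose 1 (475 mg at t=0 h): 475·exp(−0.03151·27) = 202.884 mg/L
Dose 2 (65 mg at t=5 h): 65·exp(−0.03151·22) = 32.500 mg/L
Dose 3 (245 mg at t=10 h): 245·exp(−0.03151·17) = 143.401 mg/L
Dose 4 (170 mg at t=15 h): 170·exp(−0.03151·12) = 116.480 mg/L
Dose 5 (455 mg at t=20 h): 455·exp(−0.03151·7) = 364.946 mg/L
Dose 6 (225 mg at t=25 h): 225·exp(−0.03151·2) = 211.259 mg/L
C(27) = 202.884 + 32.500 + 143.401 + 116.480 + 364.946 + 211.259 = 1071.471 mg/L

1071.471 mg/L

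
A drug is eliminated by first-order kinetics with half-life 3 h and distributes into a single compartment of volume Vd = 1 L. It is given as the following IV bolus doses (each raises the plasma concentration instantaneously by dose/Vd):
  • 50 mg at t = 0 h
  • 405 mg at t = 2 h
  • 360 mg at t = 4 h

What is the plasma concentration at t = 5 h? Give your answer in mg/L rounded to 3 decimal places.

k = ln 2 / 3 = 0.23105 per h
Dose 1 (50 mg at t=0 h): 50·exp(−0.23105·5) = 15.749 mg/L
Dose 2 (405 mg at t=2 h): 405·exp(−0.23105·3) = 202.500 mg/L
Dose 3 (360 mg at t=4 h): 360·exp(−0.23105·1) = 285.732 mg/L
C(5) = 15.749 + 202.500 + 285.732 = 503.981 mg/L

503.981 mg/L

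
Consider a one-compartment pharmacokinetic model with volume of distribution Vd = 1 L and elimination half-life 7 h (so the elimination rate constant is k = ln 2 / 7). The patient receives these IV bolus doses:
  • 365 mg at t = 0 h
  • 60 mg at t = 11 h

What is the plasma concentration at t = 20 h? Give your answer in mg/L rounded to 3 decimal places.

k = ln 2 / 7 = 0.09902 per h
Dose 1 (365 mg at t=0 h): 365·exp(−0.09902·20) = 50.374 mg/L
Dose 2 (60 mg at t=11 h): 60·exp(−0.09902·9) = 24.610 mg/L
C(20) = 50.374 + 24.610 = 74.984 mg/L

74.984 mg/L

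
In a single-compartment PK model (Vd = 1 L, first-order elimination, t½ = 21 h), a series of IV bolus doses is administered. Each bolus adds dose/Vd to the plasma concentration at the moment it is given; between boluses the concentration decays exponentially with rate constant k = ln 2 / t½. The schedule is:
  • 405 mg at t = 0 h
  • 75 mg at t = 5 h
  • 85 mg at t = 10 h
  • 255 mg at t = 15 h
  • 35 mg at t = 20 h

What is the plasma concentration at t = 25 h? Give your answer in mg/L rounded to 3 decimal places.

k = ln 2 / 21 = 0.03301 per h
Dose 1 (405 mg at t=0 h): 405·exp(−0.03301·25) = 177.454 mg/L
Dose 2 (75 mg at t=5 h): 75·exp(−0.03301·20) = 38.758 mg/L
Dose 3 (85 mg at t=10 h): 85·exp(−0.03301·15) = 51.808 mg/L
Dose 4 (255 mg at t=15 h): 255·exp(−0.03301·10) = 183.313 mg/L
Dose 5 (35 mg at t=20 h): 35·exp(−0.03301·5) = 29.675 mg/L
C(25) = 177.454 + 38.758 + 51.808 + 183.313 + 29.675 = 481.009 mg/L

481.009 mg/L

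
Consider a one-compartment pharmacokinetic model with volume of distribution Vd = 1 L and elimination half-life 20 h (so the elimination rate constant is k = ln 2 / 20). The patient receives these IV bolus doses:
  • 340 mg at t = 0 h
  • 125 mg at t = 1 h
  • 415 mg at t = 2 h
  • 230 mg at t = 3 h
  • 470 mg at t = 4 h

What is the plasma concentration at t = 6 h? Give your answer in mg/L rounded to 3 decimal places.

k = ln 2 / 20 = 0.03466 per h
Dose 1 (340 mg at t=0 h): 340·exp(−0.03466·6) = 276.166 mg/L
Dose 2 (125 mg at t=1 h): 125·exp(−0.03466·5) = 105.112 mg/L
Dose 3 (415 mg at t=2 h): 415·exp(−0.03466·4) = 361.278 mg/L
Dose 4 (230 mg at t=3 h): 230·exp(−0.03466·3) = 207.288 mg/L
Dose 5 (470 mg at t=4 h): 470·exp(−0.03466·2) = 438.526 mg/L
C(6) = 276.166 + 105.112 + 361.278 + 207.288 + 438.526 = 1388.369 mg/L

1388.369 mg/L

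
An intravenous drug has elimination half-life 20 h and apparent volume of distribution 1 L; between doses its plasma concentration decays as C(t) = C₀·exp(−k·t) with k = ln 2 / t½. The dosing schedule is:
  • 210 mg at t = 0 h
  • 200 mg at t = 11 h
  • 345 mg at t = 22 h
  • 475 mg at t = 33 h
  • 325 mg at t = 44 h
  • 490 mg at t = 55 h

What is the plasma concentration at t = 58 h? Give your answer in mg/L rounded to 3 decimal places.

k = ln 2 / 20 = 0.03466 per h
Dose 1 (210 mg at t=0 h): 210·exp(−0.03466·58) = 28.134 mg/L
Dose 2 (200 mg at t=11 h): 200·exp(−0.03466·47) = 39.229 mg/L
Dose 3 (345 mg at t=22 h): 345·exp(−0.03466·36) = 99.075 mg/L
Dose 4 (475 mg at t=33 h): 475·exp(−0.03466·25) = 199.713 mg/L
Dose 5 (325 mg at t=44 h): 325·exp(−0.03466·14) = 200.061 mg/L
Dose 6 (490 mg at t=55 h): 490·exp(−0.03466·3) = 441.613 mg/L
C(58) = 28.134 + 39.229 + 99.075 + 199.713 + 200.061 + 441.613 = 1007.825 mg/L

1007.825 mg/L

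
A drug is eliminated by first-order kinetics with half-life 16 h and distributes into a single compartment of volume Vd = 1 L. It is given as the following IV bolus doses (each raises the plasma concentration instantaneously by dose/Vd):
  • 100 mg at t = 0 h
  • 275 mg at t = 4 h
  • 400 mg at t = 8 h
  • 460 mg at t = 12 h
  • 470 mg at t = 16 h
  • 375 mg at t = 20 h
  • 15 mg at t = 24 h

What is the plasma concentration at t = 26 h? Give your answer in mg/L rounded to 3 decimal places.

1180.342 mg/L

k = ln 2 / 16 = 0.04332 per h
Dose 1 (100 mg at t=0 h): 100·exp(−0.04332·26) = 32.421 mg/L
Dose 2 (275 mg at t=4 h): 275·exp(−0.04332·22) = 106.027 mg/L
Dose 3 (400 mg at t=8 h): 400·exp(−0.04332·18) = 183.401 mg/L
Dose 4 (460 mg at t=12 h): 460·exp(−0.04332·14) = 250.817 mg/L
Dose 5 (470 mg at t=16 h): 470·exp(−0.04332·10) = 304.757 mg/L
Dose 6 (375 mg at t=20 h): 375·exp(−0.04332·6) = 289.165 mg/L
Dose 7 (15 mg at t=24 h): 15·exp(−0.04332·2) = 13.755 mg/L
C(26) = 32.421 + 106.027 + 183.401 + 250.817 + 304.757 + 289.165 + 13.755 = 1180.342 mg/L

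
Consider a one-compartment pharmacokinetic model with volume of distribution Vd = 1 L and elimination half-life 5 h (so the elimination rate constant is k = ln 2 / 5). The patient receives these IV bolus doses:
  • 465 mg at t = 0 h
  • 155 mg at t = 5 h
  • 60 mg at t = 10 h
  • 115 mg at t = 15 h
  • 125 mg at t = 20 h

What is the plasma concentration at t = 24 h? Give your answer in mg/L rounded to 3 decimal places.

141.254 mg/L

k = ln 2 / 5 = 0.13863 per h
Dose 1 (465 mg at t=0 h): 465·exp(−0.13863·24) = 16.692 mg/L
Dose 2 (155 mg at t=5 h): 155·exp(−0.13863·19) = 11.128 mg/L
Dose 3 (60 mg at t=10 h): 60·exp(−0.13863·14) = 8.615 mg/L
Dose 4 (115 mg at t=15 h): 115·exp(−0.13863·9) = 33.025 mg/L
Dose 5 (125 mg at t=20 h): 125·exp(−0.13863·4) = 71.794 mg/L
C(24) = 16.692 + 11.128 + 8.615 + 33.025 + 71.794 = 141.254 mg/L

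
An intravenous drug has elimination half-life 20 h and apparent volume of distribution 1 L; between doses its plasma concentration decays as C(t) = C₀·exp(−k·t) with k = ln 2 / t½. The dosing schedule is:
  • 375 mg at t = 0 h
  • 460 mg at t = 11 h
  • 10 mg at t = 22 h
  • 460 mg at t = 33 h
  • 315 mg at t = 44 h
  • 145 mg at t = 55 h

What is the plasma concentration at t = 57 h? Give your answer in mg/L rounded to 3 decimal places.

k = ln 2 / 20 = 0.03466 per h
Dose 1 (375 mg at t=0 h): 375·exp(−0.03466·57) = 52.011 mg/L
Dose 2 (460 mg at t=11 h): 460·exp(−0.03466·46) = 93.409 mg/L
Dose 3 (10 mg at t=22 h): 10·exp(−0.03466·35) = 2.973 mg/L
Dose 4 (460 mg at t=33 h): 460·exp(−0.03466·24) = 200.227 mg/L
Dose 5 (315 mg at t=44 h): 315·exp(−0.03466·13) = 200.743 mg/L
Dose 6 (145 mg at t=55 h): 145·exp(−0.03466·2) = 135.290 mg/L
C(57) = 52.011 + 93.409 + 2.973 + 200.227 + 200.743 + 135.290 = 684.653 mg/L

684.653 mg/L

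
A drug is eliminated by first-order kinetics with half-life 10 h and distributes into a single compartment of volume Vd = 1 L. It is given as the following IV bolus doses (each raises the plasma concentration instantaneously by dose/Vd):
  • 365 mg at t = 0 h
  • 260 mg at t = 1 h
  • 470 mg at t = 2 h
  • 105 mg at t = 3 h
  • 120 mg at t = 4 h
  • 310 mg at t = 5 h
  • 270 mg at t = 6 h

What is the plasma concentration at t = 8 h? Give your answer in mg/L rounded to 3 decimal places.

k = ln 2 / 10 = 0.06931 per h
Dose 1 (365 mg at t=0 h): 365·exp(−0.06931·8) = 209.637 mg/L
Dose 2 (260 mg at t=1 h): 260·exp(−0.06931·7) = 160.049 mg/L
Dose 3 (470 mg at t=2 h): 470·exp(−0.06931·6) = 310.084 mg/L
Dose 4 (105 mg at t=3 h): 105·exp(−0.06931·5) = 74.246 mg/L
Dose 5 (120 mg at t=4 h): 120·exp(−0.06931·4) = 90.943 mg/L
Dose 6 (310 mg at t=5 h): 310·exp(−0.06931·3) = 251.798 mg/L
Dose 7 (270 mg at t=6 h): 270·exp(−0.06931·2) = 235.049 mg/L
C(8) = 209.637 + 160.049 + 310.084 + 74.246 + 90.943 + 251.798 + 235.049 = 1331.807 mg/L

1331.807 mg/L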